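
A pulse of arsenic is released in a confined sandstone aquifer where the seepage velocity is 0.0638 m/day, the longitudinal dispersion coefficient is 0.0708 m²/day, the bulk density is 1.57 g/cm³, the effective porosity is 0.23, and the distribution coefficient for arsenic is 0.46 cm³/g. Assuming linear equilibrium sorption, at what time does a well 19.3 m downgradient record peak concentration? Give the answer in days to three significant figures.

1180 days

Retardation factor R = 1 + ρ_b·K_d/n = 1 + 1.57 × 0.46/0.23 = 4.140.
Sorption retards both mechanisms: v_R = v/R = 0.01541 m/day, D_R = D/R = 0.01710 m²/day.
Peak time from v_R²t² + 2D_R t − x² = 0: t = (√(D_R² + v_R²x²) − D_R)/v_R².
√(D_R² + v_R²x²) = √(0.01710² + 0.01541² × 19.3²) = 0.2979; v_R² = 0.0002375.
t = (0.2979 − 0.01710)/0.0002375 = 1180 days.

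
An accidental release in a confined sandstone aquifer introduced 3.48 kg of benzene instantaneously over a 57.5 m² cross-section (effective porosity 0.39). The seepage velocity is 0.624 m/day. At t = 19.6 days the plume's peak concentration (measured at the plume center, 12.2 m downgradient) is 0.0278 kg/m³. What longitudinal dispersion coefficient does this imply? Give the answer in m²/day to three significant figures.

At the plume center C_max = M/(n_e·A·√(4πDt)), so D = M²/(4πt·(n_e·A·C_max)²).
n_e·A·C_max = 0.39 × 57.5 × 0.0278 = 0.6234 kg/m.
D = 3.48²/(4π × 19.6 × 0.6234²) = 0.127 m²/day.

0.127 m²/day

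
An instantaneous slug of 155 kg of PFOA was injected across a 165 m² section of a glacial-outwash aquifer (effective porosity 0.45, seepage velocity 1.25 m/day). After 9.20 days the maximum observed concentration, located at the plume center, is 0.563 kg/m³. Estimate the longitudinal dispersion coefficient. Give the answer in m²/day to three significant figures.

At the plume center C_max = M/(n_e·A·√(4πDt)), so D = M²/(4πt·(n_e·A·C_max)²).
n_e·A·C_max = 0.45 × 165 × 0.563 = 41.80 kg/m.
D = 155²/(4π × 9.20 × 41.80²) = 0.119 m²/day.

0.119 m²/day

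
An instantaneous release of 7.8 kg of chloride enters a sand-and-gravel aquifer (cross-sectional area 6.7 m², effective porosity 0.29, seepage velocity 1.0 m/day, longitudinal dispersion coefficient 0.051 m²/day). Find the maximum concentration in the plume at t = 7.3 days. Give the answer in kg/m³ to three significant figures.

1.86 kg/m³

The peak of an instantaneous 1D plume sits at x = vt; there the Gaussian factor is 1 and C_max = M/(n_e·A·√(4πDt)), where n_e·A is the pore area the mass is dissolved in.
√(4πDt) = √(4π × 0.051 × 7.3) = 2.163 m, so C_max = 7.8/(0.29 × 6.7 × 2.163) = 1.86 kg/m³.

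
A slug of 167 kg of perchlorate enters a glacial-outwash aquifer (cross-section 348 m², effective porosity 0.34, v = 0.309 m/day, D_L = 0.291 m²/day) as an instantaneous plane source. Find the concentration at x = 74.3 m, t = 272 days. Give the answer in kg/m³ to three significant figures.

For an instantaneous plane source, C(x,t) = M/(n_e·A·√(4πDt)) · exp(−(x−vt)²/(4Dt)), with n_e·A the pore (flow) area.
Plume center vt = 0.309 × 272 = 84.048 m, so the well at 74.3 m is 9.748 m upgradient of the peak.
√(4πDt) = 31.54 m, giving peak height M/(n_e·A·√(4πDt)) = 167/(0.34 × 348 × 31.54) = 0.04475 kg/m³.
(x−vt)²/(4Dt) = (-9.748)²/(4 × 0.291 × 272) = 0.3001; exp(−0.3001) = 0.7407.
C = 0.04475 × 0.7407 = 0.0331 kg/m³.

0.0331 kg/m³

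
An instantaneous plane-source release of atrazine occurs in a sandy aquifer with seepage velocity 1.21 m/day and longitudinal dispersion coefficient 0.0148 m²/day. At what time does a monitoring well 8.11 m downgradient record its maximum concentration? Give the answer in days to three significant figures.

For the 1D instantaneous-source solution, setting ∂C/∂t = 0 at fixed x gives v²t² + 2Dt − x² = 0, so t = (√(D² + v²x²) − D)/v².
√(D² + v²x²) = √(0.0148² + 1.21² × 8.11²) = 9.813; v² = 1.4641.
t = (9.813 − 0.0148)/1.4641 = 6.69 days (vs. the pure-advection estimate x/v = 6.70 d).

6.69 days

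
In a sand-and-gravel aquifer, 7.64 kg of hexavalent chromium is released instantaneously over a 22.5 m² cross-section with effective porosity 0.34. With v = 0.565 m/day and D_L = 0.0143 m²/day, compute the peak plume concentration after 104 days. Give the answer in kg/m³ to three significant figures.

The peak of an instantaneous 1D plume sits at x = vt; there the Gaussian factor is 1 and C_max = M/(n_e·A·√(4πDt)), where n_e·A is the pore area the mass is dissolved in.
√(4πDt) = √(4π × 0.0143 × 104) = 4.323 m, so C_max = 7.64/(0.34 × 22.5 × 4.323) = 0.231 kg/m³.

0.231 kg/m³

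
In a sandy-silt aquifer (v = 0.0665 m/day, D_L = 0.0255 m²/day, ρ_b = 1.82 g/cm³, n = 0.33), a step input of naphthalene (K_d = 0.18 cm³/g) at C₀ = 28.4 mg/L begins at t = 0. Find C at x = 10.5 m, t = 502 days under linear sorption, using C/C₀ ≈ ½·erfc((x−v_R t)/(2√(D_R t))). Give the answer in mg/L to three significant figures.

Retardation factor R = 1 + ρ_b·K_d/n = 1 + 1.82 × 0.18/0.33 = 1.993.
Sorption retards both mechanisms: v_R = v/R = 0.03337 m/day, D_R = D/R = 0.01279 m²/day.
v_R·t = 0.03337 × 502 = 16.75174 m; 2√(D_R t) = 5.068 m; argument = (10.5 − 16.75174)/5.068 = -1.234.
C = C₀ × ½·erfc(-1.234) = 28.4 × 0.9595 = 27.2 mg/L.

27.2 mg/L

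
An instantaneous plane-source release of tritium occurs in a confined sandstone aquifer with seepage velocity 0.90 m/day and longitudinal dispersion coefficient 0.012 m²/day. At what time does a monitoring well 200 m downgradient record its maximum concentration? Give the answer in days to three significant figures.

222 days

For the 1D instantaneous-source solution, setting ∂C/∂t = 0 at fixed x gives v²t² + 2Dt − x² = 0, so t = (√(D² + v²x²) − D)/v².
√(D² + v²x²) = √(0.012² + 0.90² × 200²) = 180.0; v² = 0.81.
t = (180.0 − 0.012)/0.81 = 222 days (vs. the pure-advection estimate x/v = 222 d).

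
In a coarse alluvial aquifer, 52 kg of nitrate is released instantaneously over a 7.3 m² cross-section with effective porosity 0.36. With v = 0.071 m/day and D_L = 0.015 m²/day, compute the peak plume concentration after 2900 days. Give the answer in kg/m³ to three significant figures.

The peak of an instantaneous 1D plume sits at x = vt; there the Gaussian factor is 1 and C_max = M/(n_e·A·√(4πDt)), where n_e·A is the pore area the mass is dissolved in.
√(4πDt) = √(4π × 0.015 × 2900) = 23.38 m, so C_max = 52/(0.36 × 7.3 × 23.38) = 0.846 kg/m³.

0.846 kg/m³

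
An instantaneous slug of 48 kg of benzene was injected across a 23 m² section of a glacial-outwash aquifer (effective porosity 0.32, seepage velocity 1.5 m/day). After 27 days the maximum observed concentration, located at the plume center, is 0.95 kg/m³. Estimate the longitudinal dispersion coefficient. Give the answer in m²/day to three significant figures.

At the plume center C_max = M/(n_e·A·√(4πDt)), so D = M²/(4πt·(n_e·A·C_max)²).
n_e·A·C_max = 0.32 × 23 × 0.95 = 6.992 kg/m.
D = 48²/(4π × 27 × 6.992²) = 0.139 m²/day.

0.139 m²/day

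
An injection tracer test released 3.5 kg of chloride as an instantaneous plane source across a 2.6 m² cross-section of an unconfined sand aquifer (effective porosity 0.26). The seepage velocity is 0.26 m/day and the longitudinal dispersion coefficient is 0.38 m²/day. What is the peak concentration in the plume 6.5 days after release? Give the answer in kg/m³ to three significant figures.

0.929 kg/m³

The peak of an instantaneous 1D plume sits at x = vt; there the Gaussian factor is 1 and C_max = M/(n_e·A·√(4πDt)), where n_e·A is the pore area the mass is dissolved in.
√(4πDt) = √(4π × 0.38 × 6.5) = 5.571 m, so C_max = 3.5/(0.26 × 2.6 × 5.571) = 0.929 kg/m³.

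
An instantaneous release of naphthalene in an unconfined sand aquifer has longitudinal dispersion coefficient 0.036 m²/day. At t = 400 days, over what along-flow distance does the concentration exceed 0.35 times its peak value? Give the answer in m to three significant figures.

The plume is Gaussian with σ = √(2Dt) = √(2 × 0.036 × 400) = 5.367 m.
C/C_peak = exp(−Δx²/(2σ²)) = 0.35 ⇒ Δx = σ·√(−2 ln 0.35) = 5.367 × 1.449 = 7.777 m.
Width = 2Δx = 15.6 m.

15.6 m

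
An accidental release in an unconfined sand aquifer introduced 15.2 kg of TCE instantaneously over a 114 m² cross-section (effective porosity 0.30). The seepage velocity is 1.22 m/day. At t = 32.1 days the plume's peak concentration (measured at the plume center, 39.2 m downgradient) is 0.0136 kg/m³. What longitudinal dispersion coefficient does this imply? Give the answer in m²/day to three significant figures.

At the plume center C_max = M/(n_e·A·√(4πDt)), so D = M²/(4πt·(n_e·A·C_max)²).
n_e·A·C_max = 0.30 × 114 × 0.0136 = 0.4651 kg/m.
D = 15.2²/(4π × 32.1 × 0.4651²) = 2.65 m²/day.

2.65 m²/day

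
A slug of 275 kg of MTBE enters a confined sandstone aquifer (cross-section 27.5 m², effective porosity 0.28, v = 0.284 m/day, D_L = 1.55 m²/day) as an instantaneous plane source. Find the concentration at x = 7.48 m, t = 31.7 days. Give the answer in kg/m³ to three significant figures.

For an instantaneous plane source, C(x,t) = M/(n_e·A·√(4πDt)) · exp(−(x−vt)²/(4Dt)), with n_e·A the pore (flow) area.
Plume center vt = 0.284 × 31.7 = 9.0028 m, so the well at 7.48 m is 1.5228 m upgradient of the peak.
√(4πDt) = 24.85 m, giving peak height M/(n_e·A·√(4πDt)) = 275/(0.28 × 27.5 × 24.85) = 1.437 kg/m³.
(x−vt)²/(4Dt) = (-1.5228)²/(4 × 1.55 × 31.7) = 0.01180; exp(−0.01180) = 0.9883.
C = 1.437 × 0.9883 = 1.42 kg/m³.

1.42 kg/m³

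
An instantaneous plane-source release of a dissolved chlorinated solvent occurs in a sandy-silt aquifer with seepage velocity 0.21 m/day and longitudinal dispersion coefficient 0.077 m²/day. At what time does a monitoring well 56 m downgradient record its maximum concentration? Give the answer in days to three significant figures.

For the 1D instantaneous-source solution, setting ∂C/∂t = 0 at fixed x gives v²t² + 2Dt − x² = 0, so t = (√(D² + v²x²) − D)/v².
√(D² + v²x²) = √(0.077² + 0.21² × 56²) = 11.76; v² = 0.0441.
t = (11.76 − 0.077)/0.0441 = 265 days (vs. the pure-advection estimate x/v = 267 d).

265 days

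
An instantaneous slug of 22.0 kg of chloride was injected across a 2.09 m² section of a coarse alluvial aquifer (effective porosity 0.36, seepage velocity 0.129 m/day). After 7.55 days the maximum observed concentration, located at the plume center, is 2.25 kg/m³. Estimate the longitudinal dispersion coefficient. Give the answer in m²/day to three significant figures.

1.78 m²/day

At the plume center C_max = M/(n_e·A·√(4πDt)), so D = M²/(4πt·(n_e·A·C_max)²).
n_e·A·C_max = 0.36 × 2.09 × 2.25 = 1.693 kg/m.
D = 22.0²/(4π × 7.55 × 1.693²) = 1.78 m²/day.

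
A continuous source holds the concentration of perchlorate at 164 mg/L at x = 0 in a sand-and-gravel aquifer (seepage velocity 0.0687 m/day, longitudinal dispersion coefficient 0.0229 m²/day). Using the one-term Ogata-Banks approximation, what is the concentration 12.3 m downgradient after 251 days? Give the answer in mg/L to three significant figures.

152 mg/L

For a continuous step input, C/C₀ ≈ ½·erfc((x−vt)/(2√(Dt))).
vt = 0.0687 × 251 = 17.2437 m and 2√(Dt) = 2√(0.0229 × 251) = 4.795 m.
Argument (x−vt)/(2√(Dt)) = (12.3 − 17.2437)/4.795 = -1.031; ½·erfc(-1.031) = 0.9276.
C = 164 × 0.9276 = 152 mg/L.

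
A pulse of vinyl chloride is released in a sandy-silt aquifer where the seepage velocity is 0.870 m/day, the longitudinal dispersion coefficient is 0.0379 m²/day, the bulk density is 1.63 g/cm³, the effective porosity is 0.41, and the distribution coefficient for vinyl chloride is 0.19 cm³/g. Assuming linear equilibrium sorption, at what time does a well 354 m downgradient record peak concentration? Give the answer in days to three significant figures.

Retardation factor R = 1 + ρ_b·K_d/n = 1 + 1.63 × 0.19/0.41 = 1.755.
Sorption retards both mechanisms: v_R = v/R = 0.4957 m/day, D_R = D/R = 0.02160 m²/day.
Peak time from v_R²t² + 2D_R t − x² = 0: t = (√(D_R² + v_R²x²) − D_R)/v_R².
√(D_R² + v_R²x²) = √(0.02160² + 0.4957² × 354²) = 175.5; v_R² = 0.2457.
t = (175.5 − 0.02160)/0.2457 = 714 days.

714 days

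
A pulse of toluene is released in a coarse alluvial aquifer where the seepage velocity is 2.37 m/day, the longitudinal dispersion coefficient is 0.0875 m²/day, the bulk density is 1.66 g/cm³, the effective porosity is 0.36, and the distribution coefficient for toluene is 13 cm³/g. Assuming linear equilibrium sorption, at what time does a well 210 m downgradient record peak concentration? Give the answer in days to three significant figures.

5400 days

Retardation factor R = 1 + ρ_b·K_d/n = 1 + 1.66 × 13/0.36 = 60.94.
Sorption retards both mechanisms: v_R = v/R = 0.03889 m/day, D_R = D/R = 0.001436 m²/day.
Peak time from v_R²t² + 2D_R t − x² = 0: t = (√(D_R² + v_R²x²) − D_R)/v_R².
√(D_R² + v_R²x²) = √(0.001436² + 0.03889² × 210²) = 8.167; v_R² = 0.001512.
t = (8.167 − 0.001436)/0.001512 = 5400 days.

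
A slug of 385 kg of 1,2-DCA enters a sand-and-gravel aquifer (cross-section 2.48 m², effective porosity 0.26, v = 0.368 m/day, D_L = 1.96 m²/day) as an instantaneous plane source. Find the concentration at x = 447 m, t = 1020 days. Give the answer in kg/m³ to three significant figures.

1.98 kg/m³

For an instantaneous plane source, C(x,t) = M/(n_e·A·√(4πDt)) · exp(−(x−vt)²/(4Dt)), with n_e·A the pore (flow) area.
Plume center vt = 0.368 × 1020 = 375.36 m, so the well at 447 m is 71.64 m downgradient of the peak.
√(4πDt) = 158.5 m, giving peak height M/(n_e·A·√(4πDt)) = 385/(0.26 × 2.48 × 158.5) = 3.767 kg/m³.
(x−vt)²/(4Dt) = (71.64)²/(4 × 1.96 × 1020) = 0.6418; exp(−0.6418) = 0.5263.
C = 3.767 × 0.5263 = 1.98 kg/m³.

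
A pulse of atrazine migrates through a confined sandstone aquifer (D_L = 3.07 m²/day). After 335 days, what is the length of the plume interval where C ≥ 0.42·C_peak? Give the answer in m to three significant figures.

The plume is Gaussian with σ = √(2Dt) = √(2 × 3.07 × 335) = 45.35 m.
C/C_peak = exp(−Δx²/(2σ²)) = 0.42 ⇒ Δx = σ·√(−2 ln 0.42) = 45.35 × 1.317 = 59.73 m.
Width = 2Δx = 119 m.

119 m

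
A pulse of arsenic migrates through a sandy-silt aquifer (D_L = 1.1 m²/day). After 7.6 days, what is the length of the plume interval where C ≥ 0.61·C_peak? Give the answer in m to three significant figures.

The plume is Gaussian with σ = √(2Dt) = √(2 × 1.1 × 7.6) = 4.089 m.
C/C_peak = exp(−Δx²/(2σ²)) = 0.61 ⇒ Δx = σ·√(−2 ln 0.61) = 4.089 × 0.9943 = 4.066 m.
Width = 2Δx = 8.13 m.

8.13 m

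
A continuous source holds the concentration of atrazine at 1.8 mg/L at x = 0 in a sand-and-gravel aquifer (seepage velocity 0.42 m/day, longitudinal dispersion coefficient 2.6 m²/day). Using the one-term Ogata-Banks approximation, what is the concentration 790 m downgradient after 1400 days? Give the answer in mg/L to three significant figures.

0.0161 mg/L

For a continuous step input, C/C₀ ≈ ½·erfc((x−vt)/(2√(Dt))).
vt = 0.42 × 1400 = 588 m and 2√(Dt) = 2√(2.6 × 1400) = 120.7 m.
Argument (x−vt)/(2√(Dt)) = (790 − 588)/120.7 = 1.674; ½·erfc(1.674) = 0.008957.
C = 1.8 × 0.008957 = 0.0161 mg/L.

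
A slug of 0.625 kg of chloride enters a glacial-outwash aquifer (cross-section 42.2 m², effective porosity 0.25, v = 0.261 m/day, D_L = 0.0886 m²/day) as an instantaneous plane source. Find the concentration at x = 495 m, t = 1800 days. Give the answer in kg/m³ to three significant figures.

0.000489 kg/m³

For an instantaneous plane source, C(x,t) = M/(n_e·A·√(4πDt)) · exp(−(x−vt)²/(4Dt)), with n_e·A the pore (flow) area.
Plume center vt = 0.261 × 1800 = 469.8 m, so the well at 495 m is 25.2 m downgradient of the peak.
√(4πDt) = 44.77 m, giving peak height M/(n_e·A·√(4πDt)) = 0.625/(0.25 × 42.2 × 44.77) = 0.001323 kg/m³.
(x−vt)²/(4Dt) = (25.2)²/(4 × 0.0886 × 1800) = 0.9955; exp(−0.9955) = 0.3695.
C = 0.001323 × 0.3695 = 0.000489 kg/m³.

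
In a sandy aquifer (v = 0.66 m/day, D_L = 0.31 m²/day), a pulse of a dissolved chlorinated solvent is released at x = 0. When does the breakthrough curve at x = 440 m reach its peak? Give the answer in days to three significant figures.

For the 1D instantaneous-source solution, setting ∂C/∂t = 0 at fixed x gives v²t² + 2Dt − x² = 0, so t = (√(D² + v²x²) − D)/v².
√(D² + v²x²) = √(0.31² + 0.66² × 440²) = 290.4; v² = 0.4356.
t = (290.4 − 0.31)/0.4356 = 666 days (vs. the pure-advection estimate x/v = 667 d).

666 days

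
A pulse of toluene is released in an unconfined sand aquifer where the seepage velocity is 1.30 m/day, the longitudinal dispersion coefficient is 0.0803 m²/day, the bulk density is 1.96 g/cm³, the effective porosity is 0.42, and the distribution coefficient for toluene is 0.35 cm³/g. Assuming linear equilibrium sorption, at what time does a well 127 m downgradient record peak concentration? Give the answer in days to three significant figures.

Retardation factor R = 1 + ρ_b·K_d/n = 1 + 1.96 × 0.35/0.42 = 2.633.
Sorption retards both mechanisms: v_R = v/R = 0.4937 m/day, D_R = D/R = 0.03050 m²/day.
Peak time from v_R²t² + 2D_R t − x² = 0: t = (√(D_R² + v_R²x²) − D_R)/v_R².
√(D_R² + v_R²x²) = √(0.03050² + 0.4937² × 127²) = 62.70; v_R² = 0.2437.
t = (62.70 − 0.03050)/0.2437 = 257 days.

257 days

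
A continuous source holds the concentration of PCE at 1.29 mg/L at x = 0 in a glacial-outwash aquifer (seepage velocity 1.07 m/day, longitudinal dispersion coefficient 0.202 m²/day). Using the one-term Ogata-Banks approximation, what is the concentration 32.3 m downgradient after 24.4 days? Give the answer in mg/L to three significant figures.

0.0313 mg/L

For a continuous step input, C/C₀ ≈ ½·erfc((x−vt)/(2√(Dt))).
vt = 1.07 × 24.4 = 26.108 m and 2√(Dt) = 2√(0.202 × 24.4) = 4.440 m.
Argument (x−vt)/(2√(Dt)) = (32.3 − 26.108)/4.440 = 1.395; ½·erfc(1.395) = 0.02426.
C = 1.29 × 0.02426 = 0.0313 mg/L.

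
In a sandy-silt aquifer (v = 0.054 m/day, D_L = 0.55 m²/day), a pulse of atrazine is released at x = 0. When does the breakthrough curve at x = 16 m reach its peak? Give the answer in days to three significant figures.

For the 1D instantaneous-source solution, setting ∂C/∂t = 0 at fixed x gives v²t² + 2Dt − x² = 0, so t = (√(D² + v²x²) − D)/v².
√(D² + v²x²) = √(0.55² + 0.054² × 16²) = 1.024; v² = 0.002916.
t = (1.024 − 0.55)/0.002916 = 163 days (vs. the pure-advection estimate x/v = 296 d).

163 days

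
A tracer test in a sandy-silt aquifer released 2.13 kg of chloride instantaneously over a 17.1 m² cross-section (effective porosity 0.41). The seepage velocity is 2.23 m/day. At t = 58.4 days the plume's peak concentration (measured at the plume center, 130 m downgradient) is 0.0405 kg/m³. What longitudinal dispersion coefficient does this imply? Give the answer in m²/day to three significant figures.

0.0767 m²/day

At the plume center C_max = M/(n_e·A·√(4πDt)), so D = M²/(4πt·(n_e·A·C_max)²).
n_e·A·C_max = 0.41 × 17.1 × 0.0405 = 0.2839 kg/m.
D = 2.13²/(4π × 58.4 × 0.2839²) = 0.0767 m²/day.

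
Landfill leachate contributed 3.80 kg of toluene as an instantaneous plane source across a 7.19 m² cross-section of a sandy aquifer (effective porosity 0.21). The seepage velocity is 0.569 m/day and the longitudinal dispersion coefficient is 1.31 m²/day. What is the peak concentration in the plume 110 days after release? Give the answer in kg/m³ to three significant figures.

The peak of an instantaneous 1D plume sits at x = vt; there the Gaussian factor is 1 and C_max = M/(n_e·A·√(4πDt)), where n_e·A is the pore area the mass is dissolved in.
√(4πDt) = √(4π × 1.31 × 110) = 42.55 m, so C_max = 3.80/(0.21 × 7.19 × 42.55) = 0.0591 kg/m³.

0.0591 kg/m³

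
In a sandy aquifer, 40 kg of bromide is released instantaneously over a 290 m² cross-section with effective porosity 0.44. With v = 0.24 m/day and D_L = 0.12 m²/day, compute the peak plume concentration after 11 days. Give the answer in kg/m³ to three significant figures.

0.0770 kg/m³

The peak of an instantaneous 1D plume sits at x = vt; there the Gaussian factor is 1 and C_max = M/(n_e·A·√(4πDt)), where n_e·A is the pore area the mass is dissolved in.
√(4πDt) = √(4π × 0.12 × 11) = 4.073 m, so C_max = 40/(0.44 × 290 × 4.073) = 0.0770 kg/m³.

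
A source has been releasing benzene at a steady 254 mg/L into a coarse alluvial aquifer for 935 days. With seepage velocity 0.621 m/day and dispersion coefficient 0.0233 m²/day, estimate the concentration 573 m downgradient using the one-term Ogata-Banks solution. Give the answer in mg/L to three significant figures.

223 mg/L

For a continuous step input, C/C₀ ≈ ½·erfc((x−vt)/(2√(Dt))).
vt = 0.621 × 935 = 580.635 m and 2√(Dt) = 2√(0.0233 × 935) = 9.335 m.
Argument (x−vt)/(2√(Dt)) = (573 − 580.635)/9.335 = -0.8179; ½·erfc(-0.8179) = 0.8763.
C = 254 × 0.8763 = 223 mg/L.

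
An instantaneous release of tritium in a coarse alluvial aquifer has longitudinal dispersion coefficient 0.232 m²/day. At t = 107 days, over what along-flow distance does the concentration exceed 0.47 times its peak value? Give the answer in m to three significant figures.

17.3 m

The plume is Gaussian with σ = √(2Dt) = √(2 × 0.232 × 107) = 7.046 m.
C/C_peak = exp(−Δx²/(2σ²)) = 0.47 ⇒ Δx = σ·√(−2 ln 0.47) = 7.046 × 1.229 = 8.660 m.
Width = 2Δx = 17.3 m.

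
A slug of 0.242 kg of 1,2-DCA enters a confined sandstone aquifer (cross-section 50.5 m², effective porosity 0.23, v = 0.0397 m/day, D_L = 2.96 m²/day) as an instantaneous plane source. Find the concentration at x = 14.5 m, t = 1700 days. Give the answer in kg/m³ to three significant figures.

For an instantaneous plane source, C(x,t) = M/(n_e·A·√(4πDt)) · exp(−(x−vt)²/(4Dt)), with n_e·A the pore (flow) area.
Plume center vt = 0.0397 × 1700 = 67.49 m, so the well at 14.5 m is 52.99 m upgradient of the peak.
√(4πDt) = 251.5 m, giving peak height M/(n_e·A·√(4πDt)) = 0.242/(0.23 × 50.5 × 251.5) = 8.284e-05 kg/m³.
(x−vt)²/(4Dt) = (-52.99)²/(4 × 2.96 × 1700) = 0.1395; exp(−0.1395) = 0.8698.
C = 8.284e-05 × 0.8698 = 7.21e-05 kg/m³.

7.21e-05 kg/m³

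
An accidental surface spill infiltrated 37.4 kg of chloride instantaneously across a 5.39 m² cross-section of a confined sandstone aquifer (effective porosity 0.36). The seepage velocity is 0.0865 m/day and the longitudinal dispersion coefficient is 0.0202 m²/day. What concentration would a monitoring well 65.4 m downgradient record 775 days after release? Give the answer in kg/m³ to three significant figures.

For an instantaneous plane source, C(x,t) = M/(n_e·A·√(4πDt)) · exp(−(x−vt)²/(4Dt)), with n_e·A the pore (flow) area.
Plume center vt = 0.0865 × 775 = 67.0375 m, so the well at 65.4 m is 1.6375 m upgradient of the peak.
√(4πDt) = 14.03 m, giving peak height M/(n_e·A·√(4πDt)) = 37.4/(0.36 × 5.39 × 14.03) = 1.374 kg/m³.
(x−vt)²/(4Dt) = (-1.6375)²/(4 × 0.0202 × 775) = 0.04282; exp(−0.04282) = 0.9581.
C = 1.374 × 0.9581 = 1.32 kg/m³.

1.32 kg/m³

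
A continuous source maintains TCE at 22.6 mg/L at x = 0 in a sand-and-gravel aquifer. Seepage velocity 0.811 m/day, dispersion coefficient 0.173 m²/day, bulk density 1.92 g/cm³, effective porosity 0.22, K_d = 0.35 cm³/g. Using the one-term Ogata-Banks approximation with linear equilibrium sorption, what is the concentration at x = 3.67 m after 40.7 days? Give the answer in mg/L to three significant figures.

Retardation factor R = 1 + ρ_b·K_d/n = 1 + 1.92 × 0.35/0.22 = 4.055.
Sorption retards both mechanisms: v_R = v/R = 0.2000 m/day, D_R = D/R = 0.04266 m²/day.
v_R·t = 0.2000 × 40.7 = 8.14 m; 2√(D_R t) = 2.635 m; argument = (3.67 − 8.14)/2.635 = -1.696.
C = C₀ × ½·erfc(-1.696) = 22.6 × 0.9918 = 22.4 mg/L.

22.4 mg/L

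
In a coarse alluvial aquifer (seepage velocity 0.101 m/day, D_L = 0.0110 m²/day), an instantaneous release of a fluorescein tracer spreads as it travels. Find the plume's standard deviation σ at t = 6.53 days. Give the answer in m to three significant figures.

Dispersive spreading gives a Gaussian with σ² = 2Dt; advection only shifts the center.
σ = √(2 × 0.0110 × 6.53) = 0.379 m.

0.379 m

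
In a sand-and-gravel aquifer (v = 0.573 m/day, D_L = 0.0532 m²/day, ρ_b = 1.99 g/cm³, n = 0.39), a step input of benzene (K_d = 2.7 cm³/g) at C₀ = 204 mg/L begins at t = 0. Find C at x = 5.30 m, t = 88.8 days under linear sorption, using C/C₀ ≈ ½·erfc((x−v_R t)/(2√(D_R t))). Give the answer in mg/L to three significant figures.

2.06 mg/L

Retardation factor R = 1 + ρ_b·K_d/n = 1 + 1.99 × 2.7/0.39 = 14.78.
Sorption retards both mechanisms: v_R = v/R = 0.03877 m/day, D_R = D/R = 0.003599 m²/day.
v_R·t = 0.03877 × 88.8 = 3.442776 m; 2√(D_R t) = 1.131 m; argument = (5.30 − 3.442776)/1.131 = 1.642.
C = C₀ × ½·erfc(1.642) = 204 × 0.01011 = 2.06 mg/L.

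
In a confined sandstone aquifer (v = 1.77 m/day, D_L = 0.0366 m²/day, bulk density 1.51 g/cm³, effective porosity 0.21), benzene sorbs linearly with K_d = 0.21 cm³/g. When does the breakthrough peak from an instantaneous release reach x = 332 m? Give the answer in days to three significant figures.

471 days

Retardation factor R = 1 + ρ_b·K_d/n = 1 + 1.51 × 0.21/0.21 = 2.510.
Sorption retards both mechanisms: v_R = v/R = 0.7052 m/day, D_R = D/R = 0.01458 m²/day.
Peak time from v_R²t² + 2D_R t − x² = 0: t = (√(D_R² + v_R²x²) − D_R)/v_R².
√(D_R² + v_R²x²) = √(0.01458² + 0.7052² × 332²) = 234.1; v_R² = 0.4973.
t = (234.1 − 0.01458)/0.4973 = 471 days.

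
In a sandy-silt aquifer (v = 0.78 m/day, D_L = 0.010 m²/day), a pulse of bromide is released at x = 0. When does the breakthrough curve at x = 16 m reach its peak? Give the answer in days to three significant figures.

20.5 days

For the 1D instantaneous-source solution, setting ∂C/∂t = 0 at fixed x gives v²t² + 2Dt − x² = 0, so t = (√(D² + v²x²) − D)/v².
√(D² + v²x²) = √(0.010² + 0.78² × 16²) = 12.48; v² = 0.6084.
t = (12.48 − 0.010)/0.6084 = 20.5 days (vs. the pure-advection estimate x/v = 20.5 d).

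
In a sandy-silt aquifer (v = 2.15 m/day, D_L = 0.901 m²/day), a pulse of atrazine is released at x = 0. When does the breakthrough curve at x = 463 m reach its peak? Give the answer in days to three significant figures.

215 days

For the 1D instantaneous-source solution, setting ∂C/∂t = 0 at fixed x gives v²t² + 2Dt − x² = 0, so t = (√(D² + v²x²) − D)/v².
√(D² + v²x²) = √(0.901² + 2.15² × 463²) = 995.5; v² = 4.6225.
t = (995.5 − 0.901)/4.6225 = 215 days (vs. the pure-advection estimate x/v = 215 d).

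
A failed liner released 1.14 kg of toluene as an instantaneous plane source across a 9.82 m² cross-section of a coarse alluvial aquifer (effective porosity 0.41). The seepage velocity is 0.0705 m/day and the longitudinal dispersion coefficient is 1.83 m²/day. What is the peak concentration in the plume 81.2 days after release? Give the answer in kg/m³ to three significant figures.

0.00655 kg/m³

The peak of an instantaneous 1D plume sits at x = vt; there the Gaussian factor is 1 and C_max = M/(n_e·A·√(4πDt)), where n_e·A is the pore area the mass is dissolved in.
√(4πDt) = √(4π × 1.83 × 81.2) = 43.21 m, so C_max = 1.14/(0.41 × 9.82 × 43.21) = 0.00655 kg/m³.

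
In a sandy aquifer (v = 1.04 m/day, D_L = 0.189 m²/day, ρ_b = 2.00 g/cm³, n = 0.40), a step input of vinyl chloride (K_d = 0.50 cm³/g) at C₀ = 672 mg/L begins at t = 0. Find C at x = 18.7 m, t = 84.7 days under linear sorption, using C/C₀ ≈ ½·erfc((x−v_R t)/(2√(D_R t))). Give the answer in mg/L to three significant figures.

661 mg/L

Retardation factor R = 1 + ρ_b·K_d/n = 1 + 2.00 × 0.50/0.40 = 3.500.
Sorption retards both mechanisms: v_R = v/R = 0.2971 m/day, D_R = D/R = 0.05400 m²/day.
v_R·t = 0.2971 × 84.7 = 25.16437 m; 2√(D_R t) = 4.277 m; argument = (18.7 − 25.16437)/4.277 = -1.511.
C = C₀ × ½·erfc(-1.511) = 672 × 0.9837 = 661 mg/L.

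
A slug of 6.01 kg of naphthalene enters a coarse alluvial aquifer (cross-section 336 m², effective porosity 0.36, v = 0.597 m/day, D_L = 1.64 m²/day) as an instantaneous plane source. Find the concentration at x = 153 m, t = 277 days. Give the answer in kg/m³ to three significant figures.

0.000605 kg/m³

For an instantaneous plane source, C(x,t) = M/(n_e·A·√(4πDt)) · exp(−(x−vt)²/(4Dt)), with n_e·A the pore (flow) area.
Plume center vt = 0.597 × 277 = 165.369 m, so the well at 153 m is 12.369 m upgradient of the peak.
√(4πDt) = 75.56 m, giving peak height M/(n_e·A·√(4πDt)) = 6.01/(0.36 × 336 × 75.56) = 0.0006576 kg/m³.
(x−vt)²/(4Dt) = (-12.369)²/(4 × 1.64 × 277) = 0.08419; exp(−0.08419) = 0.9193.
C = 0.0006576 × 0.9193 = 0.000605 kg/m³.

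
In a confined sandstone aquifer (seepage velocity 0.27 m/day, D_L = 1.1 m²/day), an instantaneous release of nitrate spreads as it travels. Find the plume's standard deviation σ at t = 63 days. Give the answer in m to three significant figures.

11.8 m

Dispersive spreading gives a Gaussian with σ² = 2Dt; advection only shifts the center.
σ = √(2 × 1.1 × 63) = 11.8 m.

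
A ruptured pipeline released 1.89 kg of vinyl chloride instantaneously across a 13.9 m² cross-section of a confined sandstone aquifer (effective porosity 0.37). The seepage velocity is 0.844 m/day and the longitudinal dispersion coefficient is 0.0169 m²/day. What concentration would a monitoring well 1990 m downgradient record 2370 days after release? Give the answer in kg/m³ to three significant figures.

For an instantaneous plane source, C(x,t) = M/(n_e·A·√(4πDt)) · exp(−(x−vt)²/(4Dt)), with n_e·A the pore (flow) area.
Plume center vt = 0.844 × 2370 = 2000.28 m, so the well at 1990 m is 10.28 m upgradient of the peak.
√(4πDt) = 22.43 m, giving peak height M/(n_e·A·√(4πDt)) = 1.89/(0.37 × 13.9 × 22.43) = 0.01638 kg/m³.
(x−vt)²/(4Dt) = (-10.28)²/(4 × 0.0169 × 2370) = 0.6596; exp(−0.6596) = 0.5171.
C = 0.01638 × 0.5171 = 0.00847 kg/m³.

0.00847 kg/m³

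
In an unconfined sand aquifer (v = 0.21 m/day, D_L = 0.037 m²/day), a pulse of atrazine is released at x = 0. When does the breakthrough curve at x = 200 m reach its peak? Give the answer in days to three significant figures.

952 days

For the 1D instantaneous-source solution, setting ∂C/∂t = 0 at fixed x gives v²t² + 2Dt − x² = 0, so t = (√(D² + v²x²) − D)/v².
√(D² + v²x²) = √(0.037² + 0.21² × 200²) = 42.00; v² = 0.0441.
t = (42.00 − 0.037)/0.0441 = 952 days (vs. the pure-advection estimate x/v = 952 d).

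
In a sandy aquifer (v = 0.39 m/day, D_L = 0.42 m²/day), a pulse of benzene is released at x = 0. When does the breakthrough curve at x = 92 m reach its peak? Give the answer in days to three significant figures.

For the 1D instantaneous-source solution, setting ∂C/∂t = 0 at fixed x gives v²t² + 2Dt − x² = 0, so t = (√(D² + v²x²) − D)/v².
√(D² + v²x²) = √(0.42² + 0.39² × 92²) = 35.88; v² = 0.1521.
t = (35.88 − 0.42)/0.1521 = 233 days (vs. the pure-advection estimate x/v = 236 d).

233 days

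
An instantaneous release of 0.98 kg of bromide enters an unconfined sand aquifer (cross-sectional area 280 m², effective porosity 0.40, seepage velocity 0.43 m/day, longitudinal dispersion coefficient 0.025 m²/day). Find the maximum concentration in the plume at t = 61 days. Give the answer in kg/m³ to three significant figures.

0.00200 kg/m³

The peak of an instantaneous 1D plume sits at x = vt; there the Gaussian factor is 1 and C_max = M/(n_e·A·√(4πDt)), where n_e·A is the pore area the mass is dissolved in.
√(4πDt) = √(4π × 0.025 × 61) = 4.378 m, so C_max = 0.98/(0.40 × 280 × 4.378) = 0.00200 kg/m³.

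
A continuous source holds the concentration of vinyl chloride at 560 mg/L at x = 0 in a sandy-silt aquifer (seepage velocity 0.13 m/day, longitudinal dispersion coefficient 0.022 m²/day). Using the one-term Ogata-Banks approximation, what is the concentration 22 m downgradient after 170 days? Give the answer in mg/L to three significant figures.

288 mg/L

For a continuous step input, C/C₀ ≈ ½·erfc((x−vt)/(2√(Dt))).
vt = 0.13 × 170 = 22.1 m and 2√(Dt) = 2√(0.022 × 170) = 3.868 m.
Argument (x−vt)/(2√(Dt)) = (22 − 22.1)/3.868 = -0.02585; ½·erfc(-0.02585) = 0.5146.
C = 560 × 0.5146 = 288 mg/L.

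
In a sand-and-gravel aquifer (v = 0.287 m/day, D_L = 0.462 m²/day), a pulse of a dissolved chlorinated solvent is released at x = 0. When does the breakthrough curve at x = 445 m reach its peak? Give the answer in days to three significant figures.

1540 days

For the 1D instantaneous-source solution, setting ∂C/∂t = 0 at fixed x gives v²t² + 2Dt − x² = 0, so t = (√(D² + v²x²) − D)/v².
√(D² + v²x²) = √(0.462² + 0.287² × 445²) = 127.7; v² = 0.082369.
t = (127.7 − 0.462)/0.082369 = 1540 days (vs. the pure-advection estimate x/v = 1550 d).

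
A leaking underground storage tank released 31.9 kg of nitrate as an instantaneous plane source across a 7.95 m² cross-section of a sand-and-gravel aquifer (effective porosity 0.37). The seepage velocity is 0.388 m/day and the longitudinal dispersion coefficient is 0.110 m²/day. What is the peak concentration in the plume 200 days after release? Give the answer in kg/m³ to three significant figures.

0.652 kg/m³

The peak of an instantaneous 1D plume sits at x = vt; there the Gaussian factor is 1 and C_max = M/(n_e·A·√(4πDt)), where n_e·A is the pore area the mass is dissolved in.
√(4πDt) = √(4π × 0.110 × 200) = 16.63 m, so C_max = 31.9/(0.37 × 7.95 × 16.63) = 0.652 kg/m³.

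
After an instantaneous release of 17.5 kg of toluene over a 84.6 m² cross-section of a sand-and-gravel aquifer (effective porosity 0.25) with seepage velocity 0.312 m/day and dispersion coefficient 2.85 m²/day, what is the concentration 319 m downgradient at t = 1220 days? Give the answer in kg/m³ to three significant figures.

For an instantaneous plane source, C(x,t) = M/(n_e·A·√(4πDt)) · exp(−(x−vt)²/(4Dt)), with n_e·A the pore (flow) area.
Plume center vt = 0.312 × 1220 = 380.64 m, so the well at 319 m is 61.64 m upgradient of the peak.
√(4πDt) = 209.0 m, giving peak height M/(n_e·A·√(4πDt)) = 17.5/(0.25 × 84.6 × 209.0) = 0.003959 kg/m³.
(x−vt)²/(4Dt) = (-61.64)²/(4 × 2.85 × 1220) = 0.2732; exp(−0.2732) = 0.7609.
C = 0.003959 × 0.7609 = 0.00301 kg/m³.

0.00301 kg/m³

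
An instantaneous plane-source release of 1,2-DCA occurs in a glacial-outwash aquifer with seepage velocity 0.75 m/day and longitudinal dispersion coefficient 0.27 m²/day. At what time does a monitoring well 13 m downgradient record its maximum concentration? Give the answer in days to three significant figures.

16.9 days

For the 1D instantaneous-source solution, setting ∂C/∂t = 0 at fixed x gives v²t² + 2Dt − x² = 0, so t = (√(D² + v²x²) − D)/v².
√(D² + v²x²) = √(0.27² + 0.75² × 13²) = 9.754; v² = 0.5625.
t = (9.754 − 0.27)/0.5625 = 16.9 days (vs. the pure-advection estimate x/v = 17.3 d).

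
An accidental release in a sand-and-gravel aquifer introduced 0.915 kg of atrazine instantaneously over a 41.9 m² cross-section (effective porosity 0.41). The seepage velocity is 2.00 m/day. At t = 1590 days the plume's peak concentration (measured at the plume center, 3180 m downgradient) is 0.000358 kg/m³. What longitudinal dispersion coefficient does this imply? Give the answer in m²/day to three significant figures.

At the plume center C_max = M/(n_e·A·√(4πDt)), so D = M²/(4πt·(n_e·A·C_max)²).
n_e·A·C_max = 0.41 × 41.9 × 0.000358 = 0.006150 kg/m.
D = 0.915²/(4π × 1590 × 0.006150²) = 1.11 m²/day.

1.11 m²/day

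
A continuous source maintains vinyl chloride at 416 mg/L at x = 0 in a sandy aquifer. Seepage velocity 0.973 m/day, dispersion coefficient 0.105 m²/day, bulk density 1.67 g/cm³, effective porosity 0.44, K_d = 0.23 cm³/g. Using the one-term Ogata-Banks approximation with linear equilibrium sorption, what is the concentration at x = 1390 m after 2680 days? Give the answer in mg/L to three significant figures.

230 mg/L

Retardation factor R = 1 + ρ_b·K_d/n = 1 + 1.67 × 0.23/0.44 = 1.873.
Sorption retards both mechanisms: v_R = v/R = 0.5195 m/day, D_R = D/R = 0.05606 m²/day.
v_R·t = 0.5195 × 2680 = 1392.26 m; 2√(D_R t) = 24.51 m; argument = (1390 − 1392.26)/24.51 = -0.09221.
C = C₀ × ½·erfc(-0.09221) = 416 × 0.5519 = 230 mg/L.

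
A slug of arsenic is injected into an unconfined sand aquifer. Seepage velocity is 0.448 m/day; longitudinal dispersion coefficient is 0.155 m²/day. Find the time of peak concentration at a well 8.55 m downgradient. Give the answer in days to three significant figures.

For the 1D instantaneous-source solution, setting ∂C/∂t = 0 at fixed x gives v²t² + 2Dt − x² = 0, so t = (√(D² + v²x²) − D)/v².
√(D² + v²x²) = √(0.155² + 0.448² × 8.55²) = 3.834; v² = 0.200704.
t = (3.834 − 0.155)/0.200704 = 18.3 days (vs. the pure-advection estimate x/v = 19.1 d).

18.3 days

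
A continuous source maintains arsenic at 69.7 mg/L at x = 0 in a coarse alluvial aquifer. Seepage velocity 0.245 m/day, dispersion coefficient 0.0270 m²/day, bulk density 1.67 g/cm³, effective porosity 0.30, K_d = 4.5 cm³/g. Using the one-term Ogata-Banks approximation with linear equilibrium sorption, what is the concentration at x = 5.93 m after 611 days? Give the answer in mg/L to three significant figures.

Retardation factor R = 1 + ρ_b·K_d/n = 1 + 1.67 × 4.5/0.30 = 26.05.
Sorption retards both mechanisms: v_R = v/R = 0.009405 m/day, D_R = D/R = 0.001036 m²/day.
v_R·t = 0.009405 × 611 = 5.746455 m; 2√(D_R t) = 1.591 m; argument = (5.93 − 5.746455)/1.591 = 0.1154.
C = C₀ × ½·erfc(0.1154) = 69.7 × 0.4352 = 30.3 mg/L.

30.3 mg/L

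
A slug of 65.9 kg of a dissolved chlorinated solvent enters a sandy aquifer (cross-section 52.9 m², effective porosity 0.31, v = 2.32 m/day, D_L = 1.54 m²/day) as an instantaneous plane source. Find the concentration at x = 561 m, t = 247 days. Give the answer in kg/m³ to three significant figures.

For an instantaneous plane source, C(x,t) = M/(n_e·A·√(4πDt)) · exp(−(x−vt)²/(4Dt)), with n_e·A the pore (flow) area.
Plume center vt = 2.32 × 247 = 573.04 m, so the well at 561 m is 12.04 m upgradient of the peak.
√(4πDt) = 69.14 m, giving peak height M/(n_e·A·√(4πDt)) = 65.9/(0.31 × 52.9 × 69.14) = 0.05812 kg/m³.
(x−vt)²/(4Dt) = (-12.04)²/(4 × 1.54 × 247) = 0.09527; exp(−0.09527) = 0.9091.
C = 0.05812 × 0.9091 = 0.0528 kg/m³.

0.0528 kg/m³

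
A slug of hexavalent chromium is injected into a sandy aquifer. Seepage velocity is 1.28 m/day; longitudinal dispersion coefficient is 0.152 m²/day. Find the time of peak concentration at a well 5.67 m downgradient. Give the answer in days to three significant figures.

4.34 days

For the 1D instantaneous-source solution, setting ∂C/∂t = 0 at fixed x gives v²t² + 2Dt − x² = 0, so t = (√(D² + v²x²) − D)/v².
√(D² + v²x²) = √(0.152² + 1.28² × 5.67²) = 7.259; v² = 1.6384.
t = (7.259 − 0.152)/1.6384 = 4.34 days (vs. the pure-advection estimate x/v = 4.43 d).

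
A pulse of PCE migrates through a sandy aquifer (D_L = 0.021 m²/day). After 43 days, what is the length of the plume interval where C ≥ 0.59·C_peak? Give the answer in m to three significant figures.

The plume is Gaussian with σ = √(2Dt) = √(2 × 0.021 × 43) = 1.344 m.
C/C_peak = exp(−Δx²/(2σ²)) = 0.59 ⇒ Δx = σ·√(−2 ln 0.59) = 1.344 × 1.027 = 1.380 m.
Width = 2Δx = 2.76 m.

2.76 m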